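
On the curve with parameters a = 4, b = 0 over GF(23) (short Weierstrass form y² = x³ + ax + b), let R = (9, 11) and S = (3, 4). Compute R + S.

(13, 15)

(9, 11) + (3, 4). λ = (4 - 11)/(3 - 9) ≡ 16/17 mod 23. 17⁻¹ ≡ 19 (mod 23) since 17·19 = 323 ≡ 1, so λ ≡ 5.
  x = λ² - 9 - 3 = 25 - 12 ≡ 13; y = λ·(9 - 13) - 11 ≡ 15. → (13, 15)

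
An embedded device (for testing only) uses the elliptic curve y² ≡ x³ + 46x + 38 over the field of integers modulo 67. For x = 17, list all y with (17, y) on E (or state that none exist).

none

x³ + 46x + 38 = 5733 ≡ 38 (mod 67).
38 is a non-residue mod 67; no y exists.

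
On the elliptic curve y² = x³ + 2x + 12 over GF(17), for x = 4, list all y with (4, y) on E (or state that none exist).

4, 13

x³ + 2x + 12 = 84 ≡ 16 (mod 17).
Square roots of 16 mod 17: 4 and 13 (since 4² = 16 ≡ 16).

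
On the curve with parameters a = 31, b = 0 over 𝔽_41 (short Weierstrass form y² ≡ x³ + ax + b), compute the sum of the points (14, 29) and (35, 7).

(1, 14)

(14, 29) + (35, 7). λ = (7 - 29)/(35 - 14) ≡ 19/21 mod 41. 21⁻¹ ≡ 2 (mod 41), so λ ≡ 38.
  x = λ² - 14 - 35 = 1444 - 49 ≡ 1; y = λ·(14 - 1) - 29 ≡ 14. → (1, 14)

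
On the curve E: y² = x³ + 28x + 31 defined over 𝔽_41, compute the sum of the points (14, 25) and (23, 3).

(12, 2)

(14, 25) + (23, 3). λ = (3 - 25)/(23 - 14) ≡ 19/9 mod 41. 9⁻¹ ≡ 32 (mod 41) since 9·32 = 288 ≡ 1, so λ ≡ 34.
  x = λ² - 14 - 23 = 1156 - 37 ≡ 12; y = λ·(14 - 12) - 25 ≡ 2. → (12, 2)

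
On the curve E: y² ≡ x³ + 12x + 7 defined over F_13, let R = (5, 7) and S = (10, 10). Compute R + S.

(2, 0)

(5, 7) + (10, 10). λ = (10 - 7)/(10 - 5) ≡ 3/5 mod 13. 5⁻¹ ≡ 8 (mod 13), so λ ≡ 11.
  x = λ² - 5 - 10 = 121 - 15 ≡ 2; y = λ·(5 - 2) - 7 ≡ 0. → (2, 0)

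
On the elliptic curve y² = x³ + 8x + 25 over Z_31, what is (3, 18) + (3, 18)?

(12, 12)

tangent at (3, 18): λ = (3·3² + 8)/(2·18) ≡ 4/5. 5⁻¹ ≡ 25 (mod 31), so λ ≡ 4·25 ≡ 7.
  x = λ² - 3 - 3 = 49 - 6 ≡ 12; y = λ·(3 - 12) - 18 ≡ 12. → (12, 12)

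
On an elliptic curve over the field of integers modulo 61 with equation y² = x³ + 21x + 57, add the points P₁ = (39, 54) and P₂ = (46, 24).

(39, 54) + (46, 24). λ = (24 - 54)/(46 - 39) ≡ 31/7 mod 61. 7⁻¹ ≡ 35 (mod 61), so λ ≡ 48.
  x = λ² - 39 - 46 = 2304 - 85 ≡ 23; y = λ·(39 - 23) - 54 ≡ 43. → (23, 43)

(23, 43)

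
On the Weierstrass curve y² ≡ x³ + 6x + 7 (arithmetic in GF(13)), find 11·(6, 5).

Write Q = (6, 5).
Double-and-add on 11 = (1011)₂. Start with Q = (6, 5) for the leading 1-bit.
double: tangent at (6, 5): λ = (3·6² + 6)/(2·5) ≡ 10/10. 10⁻¹ ≡ 4 (mod 13), so λ ≡ 10·4 ≡ 1.
  x = λ² - 6 - 6 = 1 - 12 ≡ 2; y = λ·(6 - 2) - 5 ≡ 12. → (2, 12)
double: tangent at (2, 12): λ = (3·2² + 6)/(2·12) ≡ 5/11. 11⁻¹ ≡ 6 (mod 13) since 11·6 = 66 ≡ 1, so λ ≡ 5·6 ≡ 4.
  x = λ² - 2 - 2 = 16 - 4 ≡ 12; y = λ·(2 - 12) - 12 ≡ 0. → (12, 0)
add Q: (12, 0) + (6, 5). λ = (5 - 0)/(6 - 12) ≡ 5/7 mod 13. 7⁻¹ ≡ 2 (mod 13) since 7·2 = 14 ≡ 1, so λ ≡ 10.
  x = λ² - 12 - 6 = 100 - 18 ≡ 4; y = λ·(12 - 4) - 0 ≡ 2. → (4, 2)
double: tangent at (4, 2): λ = (3·4² + 6)/(2·2) ≡ 2/4. 4⁻¹ ≡ 10 (mod 13) since 4·10 = 40 ≡ 1, so λ ≡ 2·10 ≡ 7.
  x = λ² - 4 - 4 = 49 - 8 ≡ 2; y = λ·(4 - 2) - 2 ≡ 12. → (2, 12)
add Q: (2, 12) + (6, 5). λ = (5 - 12)/(6 - 2) ≡ 6/4 mod 13. 4⁻¹ ≡ 10 (mod 13), so λ ≡ 8.
  x = λ² - 2 - 6 = 64 - 8 ≡ 4; y = λ·(2 - 4) - 12 ≡ 11. → (4, 11)

(4, 11)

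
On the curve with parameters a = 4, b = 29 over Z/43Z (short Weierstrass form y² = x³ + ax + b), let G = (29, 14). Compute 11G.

(4, 18)

Double-and-add on 11 = (1011)₂. Start with G = (29, 14) for the leading 1-bit.
double: tangent at (29, 14): λ = (3·29² + 4)/(2·14) ≡ 33/28. 28⁻¹ ≡ 20 (mod 43) since 28·20 = 560 ≡ 1, so λ ≡ 33·20 ≡ 15.
  x = λ² - 29 - 29 = 225 - 58 ≡ 38; y = λ·(29 - 38) - 14 ≡ 23. → (38, 23)
double: tangent at (38, 23): λ = (3·38² + 4)/(2·23) ≡ 36/3. 3⁻¹ ≡ 29 (mod 43), so λ ≡ 36·29 ≡ 12.
  x = λ² - 38 - 38 = 144 - 76 ≡ 25; y = λ·(38 - 25) - 23 ≡ 4. → (25, 4)
add G: (25, 4) + (29, 14). λ = (14 - 4)/(29 - 25) ≡ 10/4 mod 43. 4⁻¹ ≡ 11 (mod 43) since 4·11 = 44 ≡ 1, so λ ≡ 24.
  x = λ² - 25 - 29 = 576 - 54 ≡ 6; y = λ·(25 - 6) - 4 ≡ 22. → (6, 22)
double: tangent at (6, 22): λ = (3·6² + 4)/(2·22) ≡ 26/1. 1⁻¹ ≡ 1 (mod 43), so λ ≡ 26·1 ≡ 26.
  x = λ² - 6 - 6 = 676 - 12 ≡ 19; y = λ·(6 - 19) - 22 ≡ 27. → (19, 27)
add G: (19, 27) + (29, 14). λ = (14 - 27)/(29 - 19) ≡ 30/10 mod 43. 10⁻¹ ≡ 13 (mod 43), so λ ≡ 3.
  x = λ² - 19 - 29 = 9 - 48 ≡ 4; y = λ·(19 - 4) - 27 ≡ 18. → (4, 18)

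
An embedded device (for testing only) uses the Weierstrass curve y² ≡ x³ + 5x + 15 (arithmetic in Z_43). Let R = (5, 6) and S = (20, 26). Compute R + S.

(15, 38)

(5, 6) + (20, 26). λ = (26 - 6)/(20 - 5) ≡ 20/15 mod 43. 15⁻¹ ≡ 23 (mod 43), so λ ≡ 30.
  x = λ² - 5 - 20 = 900 - 25 ≡ 15; y = λ·(5 - 15) - 6 ≡ 38. → (15, 38)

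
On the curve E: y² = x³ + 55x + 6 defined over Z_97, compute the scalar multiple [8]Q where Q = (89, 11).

Double-and-add on 8 = (1000)₂. Start with Q = (89, 11) for the leading 1-bit.
double: tangent at (89, 11): λ = (3·89² + 55)/(2·11) ≡ 53/22. 22⁻¹ ≡ 75 (mod 97), so λ ≡ 53·75 ≡ 95.
  x = λ² - 89 - 89 = 9025 - 178 ≡ 20; y = λ·(89 - 20) - 11 ≡ 45. → (20, 45)
double: tangent at (20, 45): λ = (3·20² + 55)/(2·45) ≡ 91/90. 90⁻¹ ≡ 83 (mod 97) since 90·83 = 7470 ≡ 1, so λ ≡ 91·83 ≡ 84.
  x = λ² - 20 - 20 = 7056 - 40 ≡ 32; y = λ·(20 - 32) - 45 ≡ 14. → (32, 14)
double: tangent at (32, 14): λ = (3·32² + 55)/(2·14) ≡ 23/28. 28⁻¹ ≡ 52 (mod 97), so λ ≡ 23·52 ≡ 32.
  x = λ² - 32 - 32 = 1024 - 64 ≡ 87; y = λ·(32 - 87) - 14 ≡ 69. → (87, 69)

(87, 69)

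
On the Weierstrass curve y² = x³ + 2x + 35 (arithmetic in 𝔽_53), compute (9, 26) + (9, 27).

The two points share x = 9 and their y-coordinates satisfy 26 + 27 ≡ 0 (mod 53), so they are inverses. Their sum is O.

O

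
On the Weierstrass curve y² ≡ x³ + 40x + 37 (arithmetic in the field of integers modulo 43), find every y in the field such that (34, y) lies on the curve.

18, 25

x³ + 40x + 37 = 40701 ≡ 23 (mod 43).
Square roots of 23 mod 43: 18 and 25 (since 18² = 324 ≡ 23).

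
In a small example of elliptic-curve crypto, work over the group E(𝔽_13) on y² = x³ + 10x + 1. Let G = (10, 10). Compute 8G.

Double-and-add on 8 = (1000)₂. Start with G = (10, 10) for the leading 1-bit.
double: tangent at (10, 10): λ = (3·10² + 10)/(2·10) ≡ 11/7. 7⁻¹ ≡ 2 (mod 13) since 7·2 = 14 ≡ 1, so λ ≡ 11·2 ≡ 9.
  x = λ² - 10 - 10 = 81 - 20 ≡ 9; y = λ·(10 - 9) - 10 ≡ 12. → (9, 12)
double: tangent at (9, 12): λ = (3·9² + 10)/(2·12) ≡ 6/11. 11⁻¹ ≡ 6 (mod 13) since 11·6 = 66 ≡ 1, so λ ≡ 6·6 ≡ 10.
  x = λ² - 9 - 9 = 100 - 18 ≡ 4; y = λ·(9 - 4) - 12 ≡ 12. → (4, 12)
double: tangent at (4, 12): λ = (3·4² + 10)/(2·12) ≡ 6/11. 11⁻¹ ≡ 6 (mod 13), so λ ≡ 6·6 ≡ 10.
  x = λ² - 4 - 4 = 100 - 8 ≡ 1; y = λ·(4 - 1) - 12 ≡ 5. → (1, 5)

(1, 5)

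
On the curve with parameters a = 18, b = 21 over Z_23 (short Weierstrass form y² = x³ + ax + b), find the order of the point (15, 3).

10

2P: tangent at (15, 3): λ = (3·15² + 18)/(2·3) ≡ 3/6. 6⁻¹ ≡ 4 (mod 23), so λ ≡ 3·4 ≡ 12.
  x = λ² - 15 - 15 = 144 - 30 ≡ 22; y = λ·(15 - 22) - 3 ≡ 5. → (22, 5)
3P: (22, 5) + (15, 3). λ = (3 - 5)/(15 - 22) ≡ 21/16 mod 23. 16⁻¹ ≡ 13 (mod 23), so λ ≡ 20.
  x = λ² - 22 - 15 = 400 - 37 ≡ 18; y = λ·(22 - 18) - 5 ≡ 6. → (18, 6)
4P: (18, 6) + (15, 3). λ = (3 - 6)/(15 - 18) ≡ 20/20 mod 23. 20⁻¹ ≡ 15 (mod 23), so λ ≡ 1.
  x = λ² - 18 - 15 = 1 - 33 ≡ 14; y = λ·(18 - 14) - 6 ≡ 21. → (14, 21)
5P: (14, 21) + (15, 3). λ = (3 - 21)/(15 - 14) ≡ 5/1 mod 23. 1⁻¹ ≡ 1 (mod 23), so λ ≡ 5.
  x = λ² - 14 - 15 = 25 - 29 ≡ 19; y = λ·(14 - 19) - 21 ≡ 0. → (19, 0)
6P: (19, 0) + (15, 3). λ = (3 - 0)/(15 - 19) ≡ 3/19 mod 23. 19⁻¹ ≡ 17 (mod 23), so λ ≡ 5.
  x = λ² - 19 - 15 = 25 - 34 ≡ 14; y = λ·(19 - 14) - 0 ≡ 2. → (14, 2)
7P: (14, 2) + (15, 3). λ = (3 - 2)/(15 - 14) ≡ 1/1 mod 23. 1⁻¹ ≡ 1 (mod 23) since 1·1 = 1 ≡ 1, so λ ≡ 1.
  x = λ² - 14 - 15 = 1 - 29 ≡ 18; y = λ·(14 - 18) - 2 ≡ 17. → (18, 17)
8P: (18, 17) + (15, 3). λ = (3 - 17)/(15 - 18) ≡ 9/20 mod 23. 20⁻¹ ≡ 15 (mod 23) since 20·15 = 300 ≡ 1, so λ ≡ 20.
  x = λ² - 18 - 15 = 400 - 33 ≡ 22; y = λ·(18 - 22) - 17 ≡ 18. → (22, 18)
9P: (22, 18) + (15, 3). λ = (3 - 18)/(15 - 22) ≡ 8/16 mod 23. 16⁻¹ ≡ 13 (mod 23) since 16·13 = 208 ≡ 1, so λ ≡ 12.
  x = λ² - 22 - 15 = 144 - 37 ≡ 15; y = λ·(22 - 15) - 18 ≡ 20. → (15, 20)
10P: (15, 20) + (15, 3): same x and y₁ ≡ -y₂, so the sum is O.
10P = O, so the order is 10.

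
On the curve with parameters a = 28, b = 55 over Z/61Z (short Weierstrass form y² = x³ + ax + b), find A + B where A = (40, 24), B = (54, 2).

(40, 24) + (54, 2). λ = (2 - 24)/(54 - 40) ≡ 39/14 mod 61. 14⁻¹ ≡ 48 (mod 61), so λ ≡ 42.
  x = λ² - 40 - 54 = 1764 - 94 ≡ 23; y = λ·(40 - 23) - 24 ≡ 19. → (23, 19)

(23, 19)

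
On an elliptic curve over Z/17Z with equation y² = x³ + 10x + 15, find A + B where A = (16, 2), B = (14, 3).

(16, 2) + (14, 3). λ = (3 - 2)/(14 - 16) ≡ 1/15 mod 17. 15⁻¹ ≡ 8 (mod 17), so λ ≡ 8.
  x = λ² - 16 - 14 = 64 - 30 ≡ 0; y = λ·(16 - 0) - 2 ≡ 7. → (0, 7)

(0, 7)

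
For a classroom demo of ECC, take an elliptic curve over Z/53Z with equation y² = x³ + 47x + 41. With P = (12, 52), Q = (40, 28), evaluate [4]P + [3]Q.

First 4P:
Repeated addition: build up to 4P.
2P: tangent at (12, 52): λ = (3·12² + 47)/(2·52) ≡ 2/51. 51⁻¹ ≡ 26 (mod 53), so λ ≡ 2·26 ≡ 52.
  x = λ² - 12 - 12 = 2704 - 24 ≡ 30; y = λ·(12 - 30) - 52 ≡ 19. → (30, 19)
3P: (30, 19) + (12, 52). λ = (52 - 19)/(12 - 30) ≡ 33/35 mod 53. 35⁻¹ ≡ 50 (mod 53), so λ ≡ 7.
  x = λ² - 30 - 12 = 49 - 42 ≡ 7; y = λ·(30 - 7) - 19 ≡ 36. → (7, 36)
4P: (7, 36) + (12, 52). λ = (52 - 36)/(12 - 7) ≡ 16/5 mod 53. 5⁻¹ ≡ 32 (mod 53), so λ ≡ 35.
  x = λ² - 7 - 12 = 1225 - 19 ≡ 40; y = λ·(7 - 40) - 36 ≡ 28. → (40, 28)
4P = (40, 28).
Next 3Q:
Repeated addition: build up to 3Q.
2Q: tangent at (40, 28): λ = (3·40² + 47)/(2·28) ≡ 24/3. 3⁻¹ ≡ 18 (mod 53), so λ ≡ 24·18 ≡ 8.
  x = λ² - 40 - 40 = 64 - 80 ≡ 37; y = λ·(40 - 37) - 28 ≡ 49. → (37, 49)
3Q: (37, 49) + (40, 28). λ = (28 - 49)/(40 - 37) ≡ 32/3 mod 53. 3⁻¹ ≡ 18 (mod 53), so λ ≡ 46.
  x = λ² - 37 - 40 = 2116 - 77 ≡ 25; y = λ·(37 - 25) - 49 ≡ 26. → (25, 26)
3Q = (25, 26).
Finally 4P + 3Q:
(40, 28) + (25, 26). λ = (26 - 28)/(25 - 40) ≡ 51/38 mod 53. 38⁻¹ ≡ 7 (mod 53), so λ ≡ 39.
  x = λ² - 40 - 25 = 1521 - 65 ≡ 25; y = λ·(40 - 25) - 28 ≡ 27. → (25, 27)

(25, 27)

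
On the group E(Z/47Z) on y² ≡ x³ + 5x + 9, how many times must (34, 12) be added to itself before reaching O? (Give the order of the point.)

6

2P: tangent at (34, 12): λ = (3·34² + 5)/(2·12) ≡ 42/24. 24⁻¹ ≡ 2 (mod 47), so λ ≡ 42·2 ≡ 37.
  x = λ² - 34 - 34 = 1369 - 68 ≡ 32; y = λ·(34 - 32) - 12 ≡ 15. → (32, 15)
3P: (32, 15) + (34, 12). λ = (12 - 15)/(34 - 32) ≡ 44/2 mod 47. 2⁻¹ ≡ 24 (mod 47) since 2·24 = 48 ≡ 1, so λ ≡ 22.
  x = λ² - 32 - 34 = 484 - 66 ≡ 42; y = λ·(32 - 42) - 15 ≡ 0. → (42, 0)
4P: (42, 0) + (34, 12). λ = (12 - 0)/(34 - 42) ≡ 12/39 mod 47. 39⁻¹ ≡ 41 (mod 47), so λ ≡ 22.
  x = λ² - 42 - 34 = 484 - 76 ≡ 32; y = λ·(42 - 32) - 0 ≡ 32. → (32, 32)
5P: (32, 32) + (34, 12). λ = (12 - 32)/(34 - 32) ≡ 27/2 mod 47. 2⁻¹ ≡ 24 (mod 47), so λ ≡ 37.
  x = λ² - 32 - 34 = 1369 - 66 ≡ 34; y = λ·(32 - 34) - 32 ≡ 35. → (34, 35)
6P: (34, 35) + (34, 12): same x and y₁ ≡ -y₂, so the sum is O.
6P = O, so the order is 6.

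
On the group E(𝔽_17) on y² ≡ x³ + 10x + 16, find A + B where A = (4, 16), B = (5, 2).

(0, 13)

(4, 16) + (5, 2). λ = (2 - 16)/(5 - 4) ≡ 3/1 mod 17. 1⁻¹ ≡ 1 (mod 17), so λ ≡ 3.
  x = λ² - 4 - 5 = 9 - 9 ≡ 0; y = λ·(4 - 0) - 16 ≡ 13. → (0, 13)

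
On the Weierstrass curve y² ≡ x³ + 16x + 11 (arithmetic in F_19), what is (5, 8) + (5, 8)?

tangent at (5, 8): λ = (3·5² + 16)/(2·8) ≡ 15/16. 16⁻¹ ≡ 6 (mod 19), so λ ≡ 15·6 ≡ 14.
  x = λ² - 5 - 5 = 196 - 10 ≡ 15; y = λ·(5 - 15) - 8 ≡ 4. → (15, 4)

(15, 4)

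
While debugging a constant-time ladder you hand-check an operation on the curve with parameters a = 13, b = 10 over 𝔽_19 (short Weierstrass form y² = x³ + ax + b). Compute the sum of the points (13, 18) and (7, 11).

(3, 0)

(13, 18) + (7, 11). λ = (11 - 18)/(7 - 13) ≡ 12/13 mod 19. 13⁻¹ ≡ 3 (mod 19) since 13·3 = 39 ≡ 1, so λ ≡ 17.
  x = λ² - 13 - 7 = 289 - 20 ≡ 3; y = λ·(13 - 3) - 18 ≡ 0. → (3, 0)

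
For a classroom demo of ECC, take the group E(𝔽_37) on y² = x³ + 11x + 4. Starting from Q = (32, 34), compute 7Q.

(1, 33)

Repeated addition: build up to 7Q.
2Q: tangent at (32, 34): λ = (3·32² + 11)/(2·34) ≡ 12/31. 31⁻¹ ≡ 6 (mod 37) since 31·6 = 186 ≡ 1, so λ ≡ 12·6 ≡ 35.
  x = λ² - 32 - 32 = 1225 - 64 ≡ 14; y = λ·(32 - 14) - 34 ≡ 4. → (14, 4)
3Q: (14, 4) + (32, 34). λ = (34 - 4)/(32 - 14) ≡ 30/18 mod 37. 18⁻¹ ≡ 35 (mod 37), so λ ≡ 14.
  x = λ² - 14 - 32 = 196 - 46 ≡ 2; y = λ·(14 - 2) - 4 ≡ 16. → (2, 16)
4Q: (2, 16) + (32, 34). λ = (34 - 16)/(32 - 2) ≡ 18/30 mod 37. 30⁻¹ ≡ 21 (mod 37) since 30·21 = 630 ≡ 1, so λ ≡ 8.
  x = λ² - 2 - 32 = 64 - 34 ≡ 30; y = λ·(2 - 30) - 16 ≡ 19. → (30, 19)
5Q: (30, 19) + (32, 34). λ = (34 - 19)/(32 - 30) ≡ 15/2 mod 37. 2⁻¹ ≡ 19 (mod 37), so λ ≡ 26.
  x = λ² - 30 - 32 = 676 - 62 ≡ 22; y = λ·(30 - 22) - 19 ≡ 4. → (22, 4)
6Q: (22, 4) + (32, 34). λ = (34 - 4)/(32 - 22) ≡ 30/10 mod 37. 10⁻¹ ≡ 26 (mod 37), so λ ≡ 3.
  x = λ² - 22 - 32 = 9 - 54 ≡ 29; y = λ·(22 - 29) - 4 ≡ 12. → (29, 12)
7Q: (29, 12) + (32, 34). λ = (34 - 12)/(32 - 29) ≡ 22/3 mod 37. 3⁻¹ ≡ 25 (mod 37), so λ ≡ 32.
  x = λ² - 29 - 32 = 1024 - 61 ≡ 1; y = λ·(29 - 1) - 12 ≡ 33. → (1, 33)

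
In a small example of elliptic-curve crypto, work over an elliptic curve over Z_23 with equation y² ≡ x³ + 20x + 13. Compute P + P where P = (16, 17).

(20, 8)

tangent at (16, 17): λ = (3·16² + 20)/(2·17) ≡ 6/11. 11⁻¹ ≡ 21 (mod 23) since 11·21 = 231 ≡ 1, so λ ≡ 6·21 ≡ 11.
  x = λ² - 16 - 16 = 121 - 32 ≡ 20; y = λ·(16 - 20) - 17 ≡ 8. → (20, 8)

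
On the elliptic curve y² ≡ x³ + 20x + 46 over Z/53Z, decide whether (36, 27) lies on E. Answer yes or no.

yes

y² = 27² ≡ 40; x³ + 20x + 46 = 47422 ≡ 40 (mod 53). 40 = 40.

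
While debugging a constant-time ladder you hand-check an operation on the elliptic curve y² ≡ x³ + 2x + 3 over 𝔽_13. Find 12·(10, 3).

O

Write G = (10, 3).
Double-and-add on 12 = (1100)₂. Start with G = (10, 3) for the leading 1-bit.
double: tangent at (10, 3): λ = (3·10² + 2)/(2·3) ≡ 3/6. 6⁻¹ ≡ 11 (mod 13), so λ ≡ 3·11 ≡ 7.
  x = λ² - 10 - 10 = 49 - 20 ≡ 3; y = λ·(10 - 3) - 3 ≡ 7. → (3, 7)
add G: (3, 7) + (10, 3). λ = (3 - 7)/(10 - 3) ≡ 9/7 mod 13. 7⁻¹ ≡ 2 (mod 13), so λ ≡ 5.
  x = λ² - 3 - 10 = 25 - 13 ≡ 12; y = λ·(3 - 12) - 7 ≡ 0. → (12, 0)
double: (12, 0) + (12, 0): same x and y₁ ≡ -y₂, so the sum is O.
double: O + O = O (identity).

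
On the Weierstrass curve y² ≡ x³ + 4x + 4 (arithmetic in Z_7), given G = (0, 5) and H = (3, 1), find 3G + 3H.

First 3G:
Repeated addition: build up to 3G.
2G: tangent at (0, 5): λ = (3·0² + 4)/(2·5) ≡ 4/3. 3⁻¹ ≡ 5 (mod 7), so λ ≡ 4·5 ≡ 6.
  x = λ² - 0 - 0 = 36 - 0 ≡ 1; y = λ·(0 - 1) - 5 ≡ 3. → (1, 3)
3G: (1, 3) + (0, 5). λ = (5 - 3)/(0 - 1) ≡ 2/6 mod 7. 6⁻¹ ≡ 6 (mod 7), so λ ≡ 5.
  x = λ² - 1 - 0 = 25 - 1 ≡ 3; y = λ·(1 - 3) - 3 ≡ 1. → (3, 1)
3G = (3, 1).
Next 3H:
Repeated addition: build up to 3H.
2H: tangent at (3, 1): λ = (3·3² + 4)/(2·1) ≡ 3/2. 2⁻¹ ≡ 4 (mod 7), so λ ≡ 3·4 ≡ 5.
  x = λ² - 3 - 3 = 25 - 6 ≡ 5; y = λ·(3 - 5) - 1 ≡ 3. → (5, 3)
3H: (5, 3) + (3, 1). λ = (1 - 3)/(3 - 5) ≡ 5/5 mod 7. 5⁻¹ ≡ 3 (mod 7), so λ ≡ 1.
  x = λ² - 5 - 3 = 1 - 8 ≡ 0; y = λ·(5 - 0) - 3 ≡ 2. → (0, 2)
3H = (0, 2).
Finally 3G + 3H:
(3, 1) + (0, 2). λ = (2 - 1)/(0 - 3) ≡ 1/4 mod 7. 4⁻¹ ≡ 2 (mod 7), so λ ≡ 2.
  x = λ² - 3 - 0 = 4 - 3 ≡ 1; y = λ·(3 - 1) - 1 ≡ 3. → (1, 3)

(1, 3)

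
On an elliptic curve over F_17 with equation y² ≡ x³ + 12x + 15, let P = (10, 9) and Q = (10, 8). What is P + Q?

O

The two points share x = 10 and their y-coordinates satisfy 9 + 8 ≡ 0 (mod 17), so they are inverses. Their sum is 𝒪.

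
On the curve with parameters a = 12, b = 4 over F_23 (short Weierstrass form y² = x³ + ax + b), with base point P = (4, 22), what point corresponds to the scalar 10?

(14, 15)

Double-and-add on 10 = (1010)₂. Start with P = (4, 22) for the leading 1-bit.
double: tangent at (4, 22): λ = (3·4² + 12)/(2·22) ≡ 14/21. 21⁻¹ ≡ 11 (mod 23) since 21·11 = 231 ≡ 1, so λ ≡ 14·11 ≡ 16.
  x = λ² - 4 - 4 = 256 - 8 ≡ 18; y = λ·(4 - 18) - 22 ≡ 7. → (18, 7)
double: tangent at (18, 7): λ = (3·18² + 12)/(2·7) ≡ 18/14. 14⁻¹ ≡ 5 (mod 23) since 14·5 = 70 ≡ 1, so λ ≡ 18·5 ≡ 21.
  x = λ² - 18 - 18 = 441 - 36 ≡ 14; y = λ·(18 - 14) - 7 ≡ 8. → (14, 8)
add P: (14, 8) + (4, 22). λ = (22 - 8)/(4 - 14) ≡ 14/13 mod 23. 13⁻¹ ≡ 16 (mod 23), so λ ≡ 17.
  x = λ² - 14 - 4 = 289 - 18 ≡ 18; y = λ·(14 - 18) - 8 ≡ 16. → (18, 16)
double: tangent at (18, 16): λ = (3·18² + 12)/(2·16) ≡ 18/9. 9⁻¹ ≡ 18 (mod 23) since 9·18 = 162 ≡ 1, so λ ≡ 18·18 ≡ 2.
  x = λ² - 18 - 18 = 4 - 36 ≡ 14; y = λ·(18 - 14) - 16 ≡ 15. → (14, 15)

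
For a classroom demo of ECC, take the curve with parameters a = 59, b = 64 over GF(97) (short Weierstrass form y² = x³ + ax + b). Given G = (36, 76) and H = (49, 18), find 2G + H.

(62, 36)

First 2G:
Repeated addition: build up to 2G.
2G: tangent at (36, 76): λ = (3·36² + 59)/(2·76) ≡ 67/55. 55⁻¹ ≡ 30 (mod 97) since 55·30 = 1650 ≡ 1, so λ ≡ 67·30 ≡ 70.
  x = λ² - 36 - 36 = 4900 - 72 ≡ 75; y = λ·(36 - 75) - 76 ≡ 7. → (75, 7)
2G = (75, 7).
Finally 2G + H:
(75, 7) + (49, 18). λ = (18 - 7)/(49 - 75) ≡ 11/71 mod 97. 71⁻¹ ≡ 41 (mod 97), so λ ≡ 63.
  x = λ² - 75 - 49 = 3969 - 124 ≡ 62; y = λ·(75 - 62) - 7 ≡ 36. → (62, 36)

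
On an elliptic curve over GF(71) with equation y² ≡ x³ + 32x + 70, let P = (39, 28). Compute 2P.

(50, 52)

tangent at (39, 28): λ = (3·39² + 32)/(2·28) ≡ 51/56. 56⁻¹ ≡ 52 (mod 71) since 56·52 = 2912 ≡ 1, so λ ≡ 51·52 ≡ 25.
  x = λ² - 39 - 39 = 625 - 78 ≡ 50; y = λ·(39 - 50) - 28 ≡ 52. → (50, 52)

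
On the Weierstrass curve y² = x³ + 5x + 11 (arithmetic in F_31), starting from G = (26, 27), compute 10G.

(17, 24)

Double-and-add on 10 = (1010)₂. Start with G = (26, 27) for the leading 1-bit.
double: tangent at (26, 27): λ = (3·26² + 5)/(2·27) ≡ 18/23. 23⁻¹ ≡ 27 (mod 31), so λ ≡ 18·27 ≡ 21.
  x = λ² - 26 - 26 = 441 - 52 ≡ 17; y = λ·(26 - 17) - 27 ≡ 7. → (17, 7)
double: tangent at (17, 7): λ = (3·17² + 5)/(2·7) ≡ 4/14. 14⁻¹ ≡ 20 (mod 31), so λ ≡ 4·20 ≡ 18.
  x = λ² - 17 - 17 = 324 - 34 ≡ 11; y = λ·(17 - 11) - 7 ≡ 8. → (11, 8)
add G: (11, 8) + (26, 27). λ = (27 - 8)/(26 - 11) ≡ 19/15 mod 31. 15⁻¹ ≡ 29 (mod 31) since 15·29 = 435 ≡ 1, so λ ≡ 24.
  x = λ² - 11 - 26 = 576 - 37 ≡ 12; y = λ·(11 - 12) - 8 ≡ 30. → (12, 30)
double: tangent at (12, 30): λ = (3·12² + 5)/(2·30) ≡ 3/29. 29⁻¹ ≡ 15 (mod 31) since 29·15 = 435 ≡ 1, so λ ≡ 3·15 ≡ 14.
  x = λ² - 12 - 12 = 196 - 24 ≡ 17; y = λ·(12 - 17) - 30 ≡ 24. → (17, 24)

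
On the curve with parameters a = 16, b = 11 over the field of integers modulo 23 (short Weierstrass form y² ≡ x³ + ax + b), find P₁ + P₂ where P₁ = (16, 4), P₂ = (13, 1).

(18, 17)

(16, 4) + (13, 1). λ = (1 - 4)/(13 - 16) ≡ 20/20 mod 23. 20⁻¹ ≡ 15 (mod 23) since 20·15 = 300 ≡ 1, so λ ≡ 1.
  x = λ² - 16 - 13 = 1 - 29 ≡ 18; y = λ·(16 - 18) - 4 ≡ 17. → (18, 17)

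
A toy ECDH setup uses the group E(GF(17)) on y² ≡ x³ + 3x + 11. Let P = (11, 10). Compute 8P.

(7, 1)

Double-and-add on 8 = (1000)₂. Start with P = (11, 10) for the leading 1-bit.
double: tangent at (11, 10): λ = (3·11² + 3)/(2·10) ≡ 9/3. 3⁻¹ ≡ 6 (mod 17), so λ ≡ 9·6 ≡ 3.
  x = λ² - 11 - 11 = 9 - 22 ≡ 4; y = λ·(11 - 4) - 10 ≡ 11. → (4, 11)
double: tangent at (4, 11): λ = (3·4² + 3)/(2·11) ≡ 0/5. 5⁻¹ ≡ 7 (mod 17) since 5·7 = 35 ≡ 1, so λ ≡ 0·7 ≡ 0.
  x = λ² - 4 - 4 = 0 - 8 ≡ 9; y = λ·(4 - 9) - 11 ≡ 6. → (9, 6)
double: tangent at (9, 6): λ = (3·9² + 3)/(2·6) ≡ 8/12. 12⁻¹ ≡ 10 (mod 17) since 12·10 = 120 ≡ 1, so λ ≡ 8·10 ≡ 12.
  x = λ² - 9 - 9 = 144 - 18 ≡ 7; y = λ·(9 - 7) - 6 ≡ 1. → (7, 1)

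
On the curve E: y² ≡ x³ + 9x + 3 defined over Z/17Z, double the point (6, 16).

(6, 1)

tangent at (6, 16): λ = (3·6² + 9)/(2·16) ≡ 15/15. 15⁻¹ ≡ 8 (mod 17) since 15·8 = 120 ≡ 1, so λ ≡ 15·8 ≡ 1.
  x = λ² - 6 - 6 = 1 - 12 ≡ 6; y = λ·(6 - 6) - 16 ≡ 1. → (6, 1)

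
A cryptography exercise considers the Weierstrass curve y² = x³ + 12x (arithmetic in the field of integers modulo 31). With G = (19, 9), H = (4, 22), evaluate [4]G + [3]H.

(2, 1)

First 4G:
Repeated addition: build up to 4G.
2G: tangent at (19, 9): λ = (3·19² + 12)/(2·9) ≡ 10/18. 18⁻¹ ≡ 19 (mod 31), so λ ≡ 10·19 ≡ 4.
  x = λ² - 19 - 19 = 16 - 38 ≡ 9; y = λ·(19 - 9) - 9 ≡ 0. → (9, 0)
3G: (9, 0) + (19, 9). λ = (9 - 0)/(19 - 9) ≡ 9/10 mod 31. 10⁻¹ ≡ 28 (mod 31) since 10·28 = 280 ≡ 1, so λ ≡ 4.
  x = λ² - 9 - 19 = 16 - 28 ≡ 19; y = λ·(9 - 19) - 0 ≡ 22. → (19, 22)
4G: (19, 22) + (19, 9): same x and y₁ ≡ -y₂, so the sum is O.
4G = O.
Next 3H:
Repeated addition: build up to 3H.
2H: tangent at (4, 22): λ = (3·4² + 12)/(2·22) ≡ 29/13. 13⁻¹ ≡ 12 (mod 31) since 13·12 = 156 ≡ 1, so λ ≡ 29·12 ≡ 7.
  x = λ² - 4 - 4 = 49 - 8 ≡ 10; y = λ·(4 - 10) - 22 ≡ 29. → (10, 29)
3H: (10, 29) + (4, 22). λ = (22 - 29)/(4 - 10) ≡ 24/25 mod 31. 25⁻¹ ≡ 5 (mod 31) since 25·5 = 125 ≡ 1, so λ ≡ 27.
  x = λ² - 10 - 4 = 729 - 14 ≡ 2; y = λ·(10 - 2) - 29 ≡ 1. → (2, 1)
3H = (2, 1).
Finally 4G + 3H:
O + (2, 1) = (2, 1) (identity).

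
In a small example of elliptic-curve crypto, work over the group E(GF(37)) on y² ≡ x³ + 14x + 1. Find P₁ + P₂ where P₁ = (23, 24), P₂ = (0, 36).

(17, 34)

(23, 24) + (0, 36). λ = (36 - 24)/(0 - 23) ≡ 12/14 mod 37. 14⁻¹ ≡ 8 (mod 37), so λ ≡ 22.
  x = λ² - 23 - 0 = 484 - 23 ≡ 17; y = λ·(23 - 17) - 24 ≡ 34. → (17, 34)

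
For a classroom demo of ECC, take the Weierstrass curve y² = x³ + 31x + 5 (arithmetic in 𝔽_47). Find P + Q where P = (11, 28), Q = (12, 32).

(40, 44)

(11, 28) + (12, 32). λ = (32 - 28)/(12 - 11) ≡ 4/1 mod 47. 1⁻¹ ≡ 1 (mod 47) since 1·1 = 1 ≡ 1, so λ ≡ 4.
  x = λ² - 11 - 12 = 16 - 23 ≡ 40; y = λ·(11 - 40) - 28 ≡ 44. → (40, 44)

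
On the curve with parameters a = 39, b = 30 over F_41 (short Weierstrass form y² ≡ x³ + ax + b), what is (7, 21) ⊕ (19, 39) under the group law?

(7, 20)

(7, 21) + (19, 39). λ = (39 - 21)/(19 - 7) ≡ 18/12 mod 41. 12⁻¹ ≡ 24 (mod 41) since 12·24 = 288 ≡ 1, so λ ≡ 22.
  x = λ² - 7 - 19 = 484 - 26 ≡ 7; y = λ·(7 - 7) - 21 ≡ 20. → (7, 20)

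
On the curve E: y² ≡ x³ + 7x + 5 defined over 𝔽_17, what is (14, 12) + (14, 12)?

tangent at (14, 12): λ = (3·14² + 7)/(2·12) ≡ 0/7. 7⁻¹ ≡ 5 (mod 17), so λ ≡ 0·5 ≡ 0.
  x = λ² - 14 - 14 = 0 - 28 ≡ 6; y = λ·(14 - 6) - 12 ≡ 5. → (6, 5)

(6, 5)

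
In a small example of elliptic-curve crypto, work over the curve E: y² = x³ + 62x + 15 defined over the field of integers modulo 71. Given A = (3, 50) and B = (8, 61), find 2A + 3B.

First 2A:
Repeated addition: build up to 2A.
2A: tangent at (3, 50): λ = (3·3² + 62)/(2·50) ≡ 18/29. 29⁻¹ ≡ 49 (mod 71), so λ ≡ 18·49 ≡ 30.
  x = λ² - 3 - 3 = 900 - 6 ≡ 42; y = λ·(3 - 42) - 50 ≡ 58. → (42, 58)
2A = (42, 58).
Next 3B:
Repeated addition: build up to 3B.
2B: tangent at (8, 61): λ = (3·8² + 62)/(2·61) ≡ 41/51. 51⁻¹ ≡ 39 (mod 71), so λ ≡ 41·39 ≡ 37.
  x = λ² - 8 - 8 = 1369 - 16 ≡ 4; y = λ·(8 - 4) - 61 ≡ 16. → (4, 16)
3B: (4, 16) + (8, 61). λ = (61 - 16)/(8 - 4) ≡ 45/4 mod 71. 4⁻¹ ≡ 18 (mod 71), so λ ≡ 29.
  x = λ² - 4 - 8 = 841 - 12 ≡ 48; y = λ·(4 - 48) - 16 ≡ 57. → (48, 57)
3B = (48, 57).
Finally 2A + 3B:
(42, 58) + (48, 57). λ = (57 - 58)/(48 - 42) ≡ 70/6 mod 71. 6⁻¹ ≡ 12 (mod 71), so λ ≡ 59.
  x = λ² - 42 - 48 = 3481 - 90 ≡ 54; y = λ·(42 - 54) - 58 ≡ 15. → (54, 15)

(54, 15)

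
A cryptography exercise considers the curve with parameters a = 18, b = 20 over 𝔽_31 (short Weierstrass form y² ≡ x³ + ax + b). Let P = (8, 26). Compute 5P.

(8, 5)

Double-and-add on 5 = (101)₂. Start with P = (8, 26) for the leading 1-bit.
double: tangent at (8, 26): λ = (3·8² + 18)/(2·26) ≡ 24/21. 21⁻¹ ≡ 3 (mod 31) since 21·3 = 63 ≡ 1, so λ ≡ 24·3 ≡ 10.
  x = λ² - 8 - 8 = 100 - 16 ≡ 22; y = λ·(8 - 22) - 26 ≡ 20. → (22, 20)
double: tangent at (22, 20): λ = (3·22² + 18)/(2·20) ≡ 13/9. 9⁻¹ ≡ 7 (mod 31), so λ ≡ 13·7 ≡ 29.
  x = λ² - 22 - 22 = 841 - 44 ≡ 22; y = λ·(22 - 22) - 20 ≡ 11. → (22, 11)
add P: (22, 11) + (8, 26). λ = (26 - 11)/(8 - 22) ≡ 15/17 mod 31. 17⁻¹ ≡ 11 (mod 31) since 17·11 = 187 ≡ 1, so λ ≡ 10.
  x = λ² - 22 - 8 = 100 - 30 ≡ 8; y = λ·(22 - 8) - 11 ≡ 5. → (8, 5)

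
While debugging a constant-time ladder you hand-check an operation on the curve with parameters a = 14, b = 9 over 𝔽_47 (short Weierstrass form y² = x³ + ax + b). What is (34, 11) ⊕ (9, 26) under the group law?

(34, 11) + (9, 26). λ = (26 - 11)/(9 - 34) ≡ 15/22 mod 47. 22⁻¹ ≡ 15 (mod 47), so λ ≡ 37.
  x = λ² - 34 - 9 = 1369 - 43 ≡ 10; y = λ·(34 - 10) - 11 ≡ 31. → (10, 31)

(10, 31)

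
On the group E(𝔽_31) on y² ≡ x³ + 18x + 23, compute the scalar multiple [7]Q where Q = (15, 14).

(28, 29)

Double-and-add on 7 = (111)₂. Start with Q = (15, 14) for the leading 1-bit.
double: tangent at (15, 14): λ = (3·15² + 18)/(2·14) ≡ 11/28. 28⁻¹ ≡ 10 (mod 31), so λ ≡ 11·10 ≡ 17.
  x = λ² - 15 - 15 = 289 - 30 ≡ 11; y = λ·(15 - 11) - 14 ≡ 23. → (11, 23)
add Q: (11, 23) + (15, 14). λ = (14 - 23)/(15 - 11) ≡ 22/4 mod 31. 4⁻¹ ≡ 8 (mod 31), so λ ≡ 21.
  x = λ² - 11 - 15 = 441 - 26 ≡ 12; y = λ·(11 - 12) - 23 ≡ 18. → (12, 18)
double: tangent at (12, 18): λ = (3·12² + 18)/(2·18) ≡ 16/5. 5⁻¹ ≡ 25 (mod 31), so λ ≡ 16·25 ≡ 28.
  x = λ² - 12 - 12 = 784 - 24 ≡ 16; y = λ·(12 - 16) - 18 ≡ 25. → (16, 25)
add Q: (16, 25) + (15, 14). λ = (14 - 25)/(15 - 16) ≡ 20/30 mod 31. 30⁻¹ ≡ 30 (mod 31), so λ ≡ 11.
  x = λ² - 16 - 15 = 121 - 31 ≡ 28; y = λ·(16 - 28) - 25 ≡ 29. → (28, 29)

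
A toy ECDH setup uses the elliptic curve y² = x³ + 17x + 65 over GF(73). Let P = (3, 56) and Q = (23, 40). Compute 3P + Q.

(23, 40)

First 3P:
Repeated addition: build up to 3P.
2P: tangent at (3, 56): λ = (3·3² + 17)/(2·56) ≡ 44/39. 39⁻¹ ≡ 15 (mod 73), so λ ≡ 44·15 ≡ 3.
  x = λ² - 3 - 3 = 9 - 6 ≡ 3; y = λ·(3 - 3) - 56 ≡ 17. → (3, 17)
3P: (3, 17) + (3, 56): same x and y₁ ≡ -y₂, so the sum is O.
3P = O.
Finally 3P + Q:
O + (23, 40) = (23, 40) (identity).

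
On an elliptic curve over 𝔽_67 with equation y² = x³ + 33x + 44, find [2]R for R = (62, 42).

tangent at (62, 42): λ = (3·62² + 33)/(2·42) ≡ 41/17. 17⁻¹ ≡ 4 (mod 67) since 17·4 = 68 ≡ 1, so λ ≡ 41·4 ≡ 30.
  x = λ² - 62 - 62 = 900 - 124 ≡ 39; y = λ·(62 - 39) - 42 ≡ 45. → (39, 45)

(39, 45)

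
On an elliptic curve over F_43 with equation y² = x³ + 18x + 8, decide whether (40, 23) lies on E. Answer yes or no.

y² = 23² ≡ 13; x³ + 18x + 8 = 64728 ≡ 13 (mod 43). 13 = 13.

yes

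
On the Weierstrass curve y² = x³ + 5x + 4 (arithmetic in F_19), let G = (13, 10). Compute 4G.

(13, 10)

Double-and-add on 4 = (100)₂. Start with G = (13, 10) for the leading 1-bit.
double: tangent at (13, 10): λ = (3·13² + 5)/(2·10) ≡ 18/1. 1⁻¹ ≡ 1 (mod 19), so λ ≡ 18·1 ≡ 18.
  x = λ² - 13 - 13 = 324 - 26 ≡ 13; y = λ·(13 - 13) - 10 ≡ 9. → (13, 9)
double: tangent at (13, 9): λ = (3·13² + 5)/(2·9) ≡ 18/18. 18⁻¹ ≡ 18 (mod 19) since 18·18 = 324 ≡ 1, so λ ≡ 18·18 ≡ 1.
  x = λ² - 13 - 13 = 1 - 26 ≡ 13; y = λ·(13 - 13) - 9 ≡ 10. → (13, 10)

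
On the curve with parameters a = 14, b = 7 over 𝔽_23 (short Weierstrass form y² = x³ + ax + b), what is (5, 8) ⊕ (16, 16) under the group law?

(5, 15)

(5, 8) + (16, 16). λ = (16 - 8)/(16 - 5) ≡ 8/11 mod 23. 11⁻¹ ≡ 21 (mod 23), so λ ≡ 7.
  x = λ² - 5 - 16 = 49 - 21 ≡ 5; y = λ·(5 - 5) - 8 ≡ 15. → (5, 15)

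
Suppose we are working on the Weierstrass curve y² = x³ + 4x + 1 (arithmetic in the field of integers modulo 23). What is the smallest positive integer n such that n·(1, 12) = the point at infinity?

2P: tangent at (1, 12): λ = (3·1² + 4)/(2·12) ≡ 7/1. 1⁻¹ ≡ 1 (mod 23) since 1·1 = 1 ≡ 1, so λ ≡ 7·1 ≡ 7.
  x = λ² - 1 - 1 = 49 - 2 ≡ 1; y = λ·(1 - 1) - 12 ≡ 11. → (1, 11)
3P: (1, 11) + (1, 12): same x and y₁ ≡ -y₂, so the sum is the point at infinity.
3P = the point at infinity, so the order is 3.

3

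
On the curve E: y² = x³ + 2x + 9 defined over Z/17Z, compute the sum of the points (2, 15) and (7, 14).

(2, 15) + (7, 14). λ = (14 - 15)/(7 - 2) ≡ 16/5 mod 17. 5⁻¹ ≡ 7 (mod 17), so λ ≡ 10.
  x = λ² - 2 - 7 = 100 - 9 ≡ 6; y = λ·(2 - 6) - 15 ≡ 13. → (6, 13)

(6, 13)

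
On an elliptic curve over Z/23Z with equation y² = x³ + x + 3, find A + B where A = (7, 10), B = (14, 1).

(7, 10) + (14, 1). λ = (1 - 10)/(14 - 7) ≡ 14/7 mod 23. 7⁻¹ ≡ 10 (mod 23) since 7·10 = 70 ≡ 1, so λ ≡ 2.
  x = λ² - 7 - 14 = 4 - 21 ≡ 6; y = λ·(7 - 6) - 10 ≡ 15. → (6, 15)

(6, 15)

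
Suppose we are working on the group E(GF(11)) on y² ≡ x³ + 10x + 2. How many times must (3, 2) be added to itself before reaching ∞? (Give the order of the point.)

2P: tangent at (3, 2): λ = (3·3² + 10)/(2·2) ≡ 4/4. 4⁻¹ ≡ 3 (mod 11), so λ ≡ 4·3 ≡ 1.
  x = λ² - 3 - 3 = 1 - 6 ≡ 6; y = λ·(3 - 6) - 2 ≡ 6. → (6, 6)
3P: (6, 6) + (3, 2). λ = (2 - 6)/(3 - 6) ≡ 7/8 mod 11. 8⁻¹ ≡ 7 (mod 11) since 8·7 = 56 ≡ 1, so λ ≡ 5.
  x = λ² - 6 - 3 = 25 - 9 ≡ 5; y = λ·(6 - 5) - 6 ≡ 10. → (5, 10)
4P: (5, 10) + (3, 2). λ = (2 - 10)/(3 - 5) ≡ 3/9 mod 11. 9⁻¹ ≡ 5 (mod 11), so λ ≡ 4.
  x = λ² - 5 - 3 = 16 - 8 ≡ 8; y = λ·(5 - 8) - 10 ≡ 0. → (8, 0)
5P: (8, 0) + (3, 2). λ = (2 - 0)/(3 - 8) ≡ 2/6 mod 11. 6⁻¹ ≡ 2 (mod 11), so λ ≡ 4.
  x = λ² - 8 - 3 = 16 - 11 ≡ 5; y = λ·(8 - 5) - 0 ≡ 1. → (5, 1)
6P: (5, 1) + (3, 2). λ = (2 - 1)/(3 - 5) ≡ 1/9 mod 11. 9⁻¹ ≡ 5 (mod 11), so λ ≡ 5.
  x = λ² - 5 - 3 = 25 - 8 ≡ 6; y = λ·(5 - 6) - 1 ≡ 5. → (6, 5)
7P: (6, 5) + (3, 2). λ = (2 - 5)/(3 - 6) ≡ 8/8 mod 11. 8⁻¹ ≡ 7 (mod 11), so λ ≡ 1.
  x = λ² - 6 - 3 = 1 - 9 ≡ 3; y = λ·(6 - 3) - 5 ≡ 9. → (3, 9)
8P: (3, 9) + (3, 2): same x and y₁ ≡ -y₂, so the sum is ∞.
8P = ∞, so the order is 8.

8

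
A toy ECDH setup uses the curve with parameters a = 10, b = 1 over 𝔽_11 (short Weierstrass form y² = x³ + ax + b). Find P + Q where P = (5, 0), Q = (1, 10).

(5, 0) + (1, 10). λ = (10 - 0)/(1 - 5) ≡ 10/7 mod 11. 7⁻¹ ≡ 8 (mod 11) since 7·8 = 56 ≡ 1, so λ ≡ 3.
  x = λ² - 5 - 1 = 9 - 6 ≡ 3; y = λ·(5 - 3) - 0 ≡ 6. → (3, 6)

(3, 6)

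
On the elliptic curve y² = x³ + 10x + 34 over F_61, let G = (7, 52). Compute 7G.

Double-and-add on 7 = (111)₂. Start with G = (7, 52) for the leading 1-bit.
double: tangent at (7, 52): λ = (3·7² + 10)/(2·52) ≡ 35/43. 43⁻¹ ≡ 44 (mod 61) since 43·44 = 1892 ≡ 1, so λ ≡ 35·44 ≡ 15.
  x = λ² - 7 - 7 = 225 - 14 ≡ 28; y = λ·(7 - 28) - 52 ≡ 60. → (28, 60)
add G: (28, 60) + (7, 52). λ = (52 - 60)/(7 - 28) ≡ 53/40 mod 61. 40⁻¹ ≡ 29 (mod 61) since 40·29 = 1160 ≡ 1, so λ ≡ 12.
  x = λ² - 28 - 7 = 144 - 35 ≡ 48; y = λ·(28 - 48) - 60 ≡ 5. → (48, 5)
double: tangent at (48, 5): λ = (3·48² + 10)/(2·5) ≡ 29/10. 10⁻¹ ≡ 55 (mod 61), so λ ≡ 29·55 ≡ 9.
  x = λ² - 48 - 48 = 81 - 96 ≡ 46; y = λ·(48 - 46) - 5 ≡ 13. → (46, 13)
add G: (46, 13) + (7, 52). λ = (52 - 13)/(7 - 46) ≡ 39/22 mod 61. 22⁻¹ ≡ 25 (mod 61), so λ ≡ 60.
  x = λ² - 46 - 7 = 3600 - 53 ≡ 9; y = λ·(46 - 9) - 13 ≡ 11. → (9, 11)

(9, 11)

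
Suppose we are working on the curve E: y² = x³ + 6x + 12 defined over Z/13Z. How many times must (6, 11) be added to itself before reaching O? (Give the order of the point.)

2P: tangent at (6, 11): λ = (3·6² + 6)/(2·11) ≡ 10/9. 9⁻¹ ≡ 3 (mod 13) since 9·3 = 27 ≡ 1, so λ ≡ 10·3 ≡ 4.
  x = λ² - 6 - 6 = 16 - 12 ≡ 4; y = λ·(6 - 4) - 11 ≡ 10. → (4, 10)
3P: (4, 10) + (6, 11). λ = (11 - 10)/(6 - 4) ≡ 1/2 mod 13. 2⁻¹ ≡ 7 (mod 13), so λ ≡ 7.
  x = λ² - 4 - 6 = 49 - 10 ≡ 0; y = λ·(4 - 0) - 10 ≡ 5. → (0, 5)
4P: (0, 5) + (6, 11). λ = (11 - 5)/(6 - 0) ≡ 6/6 mod 13. 6⁻¹ ≡ 11 (mod 13), so λ ≡ 1.
  x = λ² - 0 - 6 = 1 - 6 ≡ 8; y = λ·(0 - 8) - 5 ≡ 0. → (8, 0)
5P: (8, 0) + (6, 11). λ = (11 - 0)/(6 - 8) ≡ 11/11 mod 13. 11⁻¹ ≡ 6 (mod 13) since 11·6 = 66 ≡ 1, so λ ≡ 1.
  x = λ² - 8 - 6 = 1 - 14 ≡ 0; y = λ·(8 - 0) - 0 ≡ 8. → (0, 8)
6P: (0, 8) + (6, 11). λ = (11 - 8)/(6 - 0) ≡ 3/6 mod 13. 6⁻¹ ≡ 11 (mod 13) since 6·11 = 66 ≡ 1, so λ ≡ 7.
  x = λ² - 0 - 6 = 49 - 6 ≡ 4; y = λ·(0 - 4) - 8 ≡ 3. → (4, 3)
7P: (4, 3) + (6, 11). λ = (11 - 3)/(6 - 4) ≡ 8/2 mod 13. 2⁻¹ ≡ 7 (mod 13), so λ ≡ 4.
  x = λ² - 4 - 6 = 16 - 10 ≡ 6; y = λ·(4 - 6) - 3 ≡ 2. → (6, 2)
8P: (6, 2) + (6, 11): same x and y₁ ≡ -y₂, so the sum is O.
8P = O, so the order is 8.

8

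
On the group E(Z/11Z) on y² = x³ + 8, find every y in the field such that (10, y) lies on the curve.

x³ + 0x + 8 = 1008 ≡ 7 (mod 11).
7 is a non-residue mod 11; no y exists.

none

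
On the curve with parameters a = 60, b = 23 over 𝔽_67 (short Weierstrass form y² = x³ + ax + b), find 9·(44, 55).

Write G = (44, 55).
Repeated addition: build up to 9G.
2G: tangent at (44, 55): λ = (3·44² + 60)/(2·55) ≡ 39/43. 43⁻¹ ≡ 53 (mod 67) since 43·53 = 2279 ≡ 1, so λ ≡ 39·53 ≡ 57.
  x = λ² - 44 - 44 = 3249 - 88 ≡ 12; y = λ·(44 - 12) - 55 ≡ 27. → (12, 27)
3G: (12, 27) + (44, 55). λ = (55 - 27)/(44 - 12) ≡ 28/32 mod 67. 32⁻¹ ≡ 44 (mod 67), so λ ≡ 26.
  x = λ² - 12 - 44 = 676 - 56 ≡ 17; y = λ·(12 - 17) - 27 ≡ 44. → (17, 44)
4G: (17, 44) + (44, 55). λ = (55 - 44)/(44 - 17) ≡ 11/27 mod 67. 27⁻¹ ≡ 5 (mod 67) since 27·5 = 135 ≡ 1, so λ ≡ 55.
  x = λ² - 17 - 44 = 3025 - 61 ≡ 16; y = λ·(17 - 16) - 44 ≡ 11. → (16, 11)
5G: (16, 11) + (44, 55). λ = (55 - 11)/(44 - 16) ≡ 44/28 mod 67. 28⁻¹ ≡ 12 (mod 67), so λ ≡ 59.
  x = λ² - 16 - 44 = 3481 - 60 ≡ 4; y = λ·(16 - 4) - 11 ≡ 27. → (4, 27)
6G: (4, 27) + (44, 55). λ = (55 - 27)/(44 - 4) ≡ 28/40 mod 67. 40⁻¹ ≡ 62 (mod 67) since 40·62 = 2480 ≡ 1, so λ ≡ 61.
  x = λ² - 4 - 44 = 3721 - 48 ≡ 55; y = λ·(4 - 55) - 27 ≡ 11. → (55, 11)
7G: (55, 11) + (44, 55). λ = (55 - 11)/(44 - 55) ≡ 44/56 mod 67. 56⁻¹ ≡ 6 (mod 67) since 56·6 = 336 ≡ 1, so λ ≡ 63.
  x = λ² - 55 - 44 = 3969 - 99 ≡ 51; y = λ·(55 - 51) - 11 ≡ 40. → (51, 40)
8G: (51, 40) + (44, 55). λ = (55 - 40)/(44 - 51) ≡ 15/60 mod 67. 60⁻¹ ≡ 19 (mod 67), so λ ≡ 17.
  x = λ² - 51 - 44 = 289 - 95 ≡ 60; y = λ·(51 - 60) - 40 ≡ 8. → (60, 8)
9G: (60, 8) + (44, 55). λ = (55 - 8)/(44 - 60) ≡ 47/51 mod 67. 51⁻¹ ≡ 46 (mod 67), so λ ≡ 18.
  x = λ² - 60 - 44 = 324 - 104 ≡ 19; y = λ·(60 - 19) - 8 ≡ 60. → (19, 60)

(19, 60)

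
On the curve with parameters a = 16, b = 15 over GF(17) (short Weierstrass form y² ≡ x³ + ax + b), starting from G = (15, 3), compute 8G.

(5, 13)

Double-and-add on 8 = (1000)₂. Start with G = (15, 3) for the leading 1-bit.
double: tangent at (15, 3): λ = (3·15² + 16)/(2·3) ≡ 11/6. 6⁻¹ ≡ 3 (mod 17) since 6·3 = 18 ≡ 1, so λ ≡ 11·3 ≡ 16.
  x = λ² - 15 - 15 = 256 - 30 ≡ 5; y = λ·(15 - 5) - 3 ≡ 4. → (5, 4)
double: tangent at (5, 4): λ = (3·5² + 16)/(2·4) ≡ 6/8. 8⁻¹ ≡ 15 (mod 17), so λ ≡ 6·15 ≡ 5.
  x = λ² - 5 - 5 = 25 - 10 ≡ 15; y = λ·(5 - 15) - 4 ≡ 14. → (15, 14)
double: tangent at (15, 14): λ = (3·15² + 16)/(2·14) ≡ 11/11. 11⁻¹ ≡ 14 (mod 17), so λ ≡ 11·14 ≡ 1.
  x = λ² - 15 - 15 = 1 - 30 ≡ 5; y = λ·(15 - 5) - 14 ≡ 13. → (5, 13)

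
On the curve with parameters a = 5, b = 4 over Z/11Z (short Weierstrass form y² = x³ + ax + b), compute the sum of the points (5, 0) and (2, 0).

(5, 0) + (2, 0). λ = (0 - 0)/(2 - 5) ≡ 0/8 mod 11. 8⁻¹ ≡ 7 (mod 11) since 8·7 = 56 ≡ 1, so λ ≡ 0.
  x = λ² - 5 - 2 = 0 - 7 ≡ 4; y = λ·(5 - 4) - 0 ≡ 0. → (4, 0)

(4, 0)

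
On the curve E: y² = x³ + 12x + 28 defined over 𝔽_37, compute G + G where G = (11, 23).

(8, 28)

tangent at (11, 23): λ = (3·11² + 12)/(2·23) ≡ 5/9. 9⁻¹ ≡ 33 (mod 37) since 9·33 = 297 ≡ 1, so λ ≡ 5·33 ≡ 17.
  x = λ² - 11 - 11 = 289 - 22 ≡ 8; y = λ·(11 - 8) - 23 ≡ 28. → (8, 28)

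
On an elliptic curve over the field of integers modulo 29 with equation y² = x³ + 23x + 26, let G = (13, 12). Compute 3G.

(5, 18)

Repeated addition: build up to 3G.
2G: tangent at (13, 12): λ = (3·13² + 23)/(2·12) ≡ 8/24. 24⁻¹ ≡ 23 (mod 29), so λ ≡ 8·23 ≡ 10.
  x = λ² - 13 - 13 = 100 - 26 ≡ 16; y = λ·(13 - 16) - 12 ≡ 16. → (16, 16)
3G: (16, 16) + (13, 12). λ = (12 - 16)/(13 - 16) ≡ 25/26 mod 29. 26⁻¹ ≡ 19 (mod 29), so λ ≡ 11.
  x = λ² - 16 - 13 = 121 - 29 ≡ 5; y = λ·(16 - 5) - 16 ≡ 18. → (5, 18)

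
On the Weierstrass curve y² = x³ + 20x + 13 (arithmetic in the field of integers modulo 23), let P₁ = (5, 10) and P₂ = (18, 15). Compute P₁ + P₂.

(6, 2)

(5, 10) + (18, 15). λ = (15 - 10)/(18 - 5) ≡ 5/13 mod 23. 13⁻¹ ≡ 16 (mod 23), so λ ≡ 11.
  x = λ² - 5 - 18 = 121 - 23 ≡ 6; y = λ·(5 - 6) - 10 ≡ 2. → (6, 2)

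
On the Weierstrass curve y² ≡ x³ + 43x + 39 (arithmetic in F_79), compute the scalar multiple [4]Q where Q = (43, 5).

O

Double-and-add on 4 = (100)₂. Start with Q = (43, 5) for the leading 1-bit.
double: tangent at (43, 5): λ = (3·43² + 43)/(2·5) ≡ 60/10. 10⁻¹ ≡ 8 (mod 79) since 10·8 = 80 ≡ 1, so λ ≡ 60·8 ≡ 6.
  x = λ² - 43 - 43 = 36 - 86 ≡ 29; y = λ·(43 - 29) - 5 ≡ 0. → (29, 0)
double: (29, 0) + (29, 0): same x and y₁ ≡ -y₂, so the sum is ∞.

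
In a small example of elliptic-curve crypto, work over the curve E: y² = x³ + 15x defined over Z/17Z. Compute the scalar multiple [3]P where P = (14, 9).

(5, 9)

Repeated addition: build up to 3P.
2P: tangent at (14, 9): λ = (3·14² + 15)/(2·9) ≡ 8/1. 1⁻¹ ≡ 1 (mod 17), so λ ≡ 8·1 ≡ 8.
  x = λ² - 14 - 14 = 64 - 28 ≡ 2; y = λ·(14 - 2) - 9 ≡ 2. → (2, 2)
3P: (2, 2) + (14, 9). λ = (9 - 2)/(14 - 2) ≡ 7/12 mod 17. 12⁻¹ ≡ 10 (mod 17) since 12·10 = 120 ≡ 1, so λ ≡ 2.
  x = λ² - 2 - 14 = 4 - 16 ≡ 5; y = λ·(2 - 5) - 2 ≡ 9. → (5, 9)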